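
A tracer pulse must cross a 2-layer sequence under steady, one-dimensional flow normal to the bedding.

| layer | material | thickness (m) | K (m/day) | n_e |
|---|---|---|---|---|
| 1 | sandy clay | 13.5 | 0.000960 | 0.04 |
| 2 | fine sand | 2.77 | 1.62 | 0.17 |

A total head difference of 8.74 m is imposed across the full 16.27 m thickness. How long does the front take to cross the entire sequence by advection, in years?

With flow normal to the layers, continuity requires the same specific discharge q through every layer.
Σ(b_i/K_i) = 13.5/0.000960 + 2.77/1.62 = 14064 d.
q = Δh / Σ(b_i/K_i) = 8.74 / 14064 = 0.0006214 m/day.
In each layer the seepage velocity is v_i = q/n_i, so the layer transit time is t_i = b_i·n_i / q:
  layer 1 (sandy clay): t_1 = 13.5 × 0.04 / 0.0006214 = 869.0 d
  layer 2 (fine sand): t_2 = 2.77 × 0.17 / 0.0006214 = 757.8 d
Total t = Σ t_i = 1627 days = 4.454 years.

4.45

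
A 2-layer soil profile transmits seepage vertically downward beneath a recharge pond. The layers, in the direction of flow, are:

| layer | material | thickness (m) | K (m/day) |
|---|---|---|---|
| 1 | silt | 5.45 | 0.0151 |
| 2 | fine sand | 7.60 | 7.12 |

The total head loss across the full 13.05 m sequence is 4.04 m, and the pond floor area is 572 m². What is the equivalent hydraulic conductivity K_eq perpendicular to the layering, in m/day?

0.0361

Flow is perpendicular to layering, so the layers act in series and the equivalent K is the thickness-weighted harmonic mean.
Total thickness L = 5.45 + 7.60 = 13.05 m.
Σ(b_i/K_i) = 5.45/0.0151 + 7.60/7.12 = 362.0 d.
K_eq = L / Σ(b_i/K_i) = 13.05 / 362.0 = 0.03605 m/day.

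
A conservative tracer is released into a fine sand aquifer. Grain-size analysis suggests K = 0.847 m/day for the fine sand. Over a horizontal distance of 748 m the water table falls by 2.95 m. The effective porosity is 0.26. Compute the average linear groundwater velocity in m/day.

0.0128

Hydraulic gradient i = Δh / L = 2.95 / 748 = 0.003944.
Darcy flux q = K · i = 0.8470 × 0.003944 = 0.003340 m/day.
Seepage velocity v = q / n_e = 0.003340 / 0.26 = 0.01285 m/day.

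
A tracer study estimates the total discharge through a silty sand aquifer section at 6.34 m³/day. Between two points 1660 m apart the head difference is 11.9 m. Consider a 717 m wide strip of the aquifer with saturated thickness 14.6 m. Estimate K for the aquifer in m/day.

Cross-sectional area A = 717 × 14.6 = 10468 m².
Hydraulic gradient i = Δh / L = 11.9 / 1660 = 0.007169.
From Q = K·A·i, K = Q / (A·i) = 6.34 / (10468 × 0.007169) = 0.08448 m/day.

0.0845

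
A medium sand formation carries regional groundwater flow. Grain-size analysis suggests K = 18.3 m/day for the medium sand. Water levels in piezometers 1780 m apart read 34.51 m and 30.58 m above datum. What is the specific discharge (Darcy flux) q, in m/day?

0.0404

Hydraulic gradient i = (34.51 − 30.58) / 1780 = 3.93 / 1780 = 0.002208.
Specific discharge q = K · i = 18.30 × 0.002208 = 0.04040 m/day.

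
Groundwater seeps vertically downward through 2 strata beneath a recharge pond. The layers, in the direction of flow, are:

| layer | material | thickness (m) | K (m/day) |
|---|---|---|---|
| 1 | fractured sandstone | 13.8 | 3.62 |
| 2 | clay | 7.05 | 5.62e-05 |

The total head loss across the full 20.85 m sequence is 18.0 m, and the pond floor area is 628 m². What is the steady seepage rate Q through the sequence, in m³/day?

Flow is perpendicular to layering, so the layers act in series and the equivalent K is the thickness-weighted harmonic mean.
Total thickness L = 13.8 + 7.05 = 20.85 m.
Σ(b_i/K_i) = 13.8/3.62 + 7.05/5.62e-05 = 1.254e+05 d.
K_eq = L / Σ(b_i/K_i) = 20.85 / 1.254e+05 = 0.0001662 m/day.
Q = K_eq · A · (Δh/L) = 0.0001662 × 628 × (18.0/20.85) = 0.09011 m³/day.

0.0901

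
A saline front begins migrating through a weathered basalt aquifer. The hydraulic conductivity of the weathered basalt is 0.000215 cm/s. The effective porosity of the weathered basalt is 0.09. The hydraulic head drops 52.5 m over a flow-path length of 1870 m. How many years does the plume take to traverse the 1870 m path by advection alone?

Convert K: 0.000215 cm/s × 864 = 0.1858 m/day.
Hydraulic gradient i = Δh / L = 52.5 / 1870 = 0.02807.
Darcy flux q = K · i = 0.1858 × 0.02807 = 0.005215 m/day.
Seepage velocity v = q / n_e = 0.005215 / 0.09 = 0.05795 m/day.
Travel time t = L / v = 1870 / 0.05795 = 32271 days = 88.35 years.

88.4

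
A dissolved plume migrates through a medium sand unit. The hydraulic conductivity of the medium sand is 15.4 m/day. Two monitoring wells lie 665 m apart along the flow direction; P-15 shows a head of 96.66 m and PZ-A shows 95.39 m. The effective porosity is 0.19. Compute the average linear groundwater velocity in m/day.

Hydraulic gradient i = (96.66 − 95.39) / 665 = 1.27 / 665 = 0.001910.
Darcy flux q = K · i = 15.40 × 0.001910 = 0.02941 m/day.
Seepage velocity v = q / n_e = 0.02941 / 0.19 = 0.1548 m/day.

0.155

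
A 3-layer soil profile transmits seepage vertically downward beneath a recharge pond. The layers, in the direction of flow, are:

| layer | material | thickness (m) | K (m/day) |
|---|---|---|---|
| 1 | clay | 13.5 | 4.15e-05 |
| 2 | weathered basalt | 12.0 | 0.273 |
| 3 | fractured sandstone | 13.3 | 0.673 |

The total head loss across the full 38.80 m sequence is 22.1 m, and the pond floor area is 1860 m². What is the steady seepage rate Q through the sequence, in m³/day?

0.126

Flow is perpendicular to layering, so the layers act in series and the equivalent K is the thickness-weighted harmonic mean.
Total thickness L = 13.5 + 12.0 + 13.3 = 38.80 m.
Σ(b_i/K_i) = 13.5/4.15e-05 + 12.0/0.273 + 13.3/0.673 = 3.254e+05 d.
K_eq = L / Σ(b_i/K_i) = 38.80 / 3.254e+05 = 0.0001193 m/day.
Q = K_eq · A · (Δh/L) = 0.0001193 × 1860 × (22.1/38.80) = 0.1263 m³/day.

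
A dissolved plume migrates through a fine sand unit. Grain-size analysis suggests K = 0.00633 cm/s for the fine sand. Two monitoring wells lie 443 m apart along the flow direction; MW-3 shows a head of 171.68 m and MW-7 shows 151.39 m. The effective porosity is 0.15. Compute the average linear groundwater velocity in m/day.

1.67

Convert K: 0.00633 cm/s × 864 = 5.469 m/day.
Hydraulic gradient i = (171.68 − 151.39) / 443 = 20.29 / 443 = 0.04580.
Darcy flux q = K · i = 5.469 × 0.04580 = 0.2505 m/day.
Seepage velocity v = q / n_e = 0.2505 / 0.15 = 1.670 m/day.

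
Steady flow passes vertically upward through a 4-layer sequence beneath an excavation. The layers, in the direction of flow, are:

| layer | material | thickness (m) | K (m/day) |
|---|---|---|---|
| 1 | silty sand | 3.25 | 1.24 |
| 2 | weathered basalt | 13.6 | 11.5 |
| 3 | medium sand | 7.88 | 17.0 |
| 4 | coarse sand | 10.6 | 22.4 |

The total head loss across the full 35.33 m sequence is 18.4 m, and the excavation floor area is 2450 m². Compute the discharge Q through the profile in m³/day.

9510

Flow is perpendicular to layering, so the layers act in series and the equivalent K is the thickness-weighted harmonic mean.
Total thickness L = 3.25 + 13.6 + 7.88 + 10.6 = 35.33 m.
Σ(b_i/K_i) = 3.25/1.24 + 13.6/11.5 + 7.88/17.0 + 10.6/22.4 = 4.740 d.
K_eq = L / Σ(b_i/K_i) = 35.33 / 4.740 = 7.453 m/day.
Q = K_eq · A · (Δh/L) = 7.453 × 2450 × (18.4/35.33) = 9510 m³/day.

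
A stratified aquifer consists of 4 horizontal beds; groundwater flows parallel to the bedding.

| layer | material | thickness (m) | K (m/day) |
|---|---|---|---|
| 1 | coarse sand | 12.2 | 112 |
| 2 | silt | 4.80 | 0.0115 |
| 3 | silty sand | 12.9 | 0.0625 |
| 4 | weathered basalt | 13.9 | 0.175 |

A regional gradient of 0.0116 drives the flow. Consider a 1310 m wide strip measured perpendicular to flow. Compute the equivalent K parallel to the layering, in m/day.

31.3

Flow is parallel to layering, so each bed carries its own Darcy discharge and the transmissivities add.
Σ(K_i·b_i) = 112×12.2 + 0.0115×4.80 + 0.0625×12.9 + 0.175×13.9 = 1370 m²/day.
Total thickness b = 43.80 m, so K_eq = Σ(K_i·b_i)/b = 31.27 m/day.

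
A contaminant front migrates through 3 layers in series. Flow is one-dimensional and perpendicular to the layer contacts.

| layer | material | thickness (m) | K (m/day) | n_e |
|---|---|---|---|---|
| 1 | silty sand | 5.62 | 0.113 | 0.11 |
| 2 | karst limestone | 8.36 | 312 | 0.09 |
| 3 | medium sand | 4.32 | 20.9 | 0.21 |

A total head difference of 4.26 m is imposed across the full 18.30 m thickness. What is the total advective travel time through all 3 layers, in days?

With flow normal to the layers, continuity requires the same specific discharge q through every layer.
Σ(b_i/K_i) = 5.62/0.113 + 8.36/312 + 4.32/20.9 = 49.97 d.
q = Δh / Σ(b_i/K_i) = 4.26 / 49.97 = 0.08525 m/day.
In each layer the seepage velocity is v_i = q/n_i, so the layer transit time is t_i = b_i·n_i / q:
  layer 1 (silty sand): t_1 = 5.62 × 0.11 / 0.08525 = 7.251 d
  layer 2 (karst limestone): t_2 = 8.36 × 0.09 / 0.08525 = 8.825 d
  layer 3 (medium sand): t_3 = 4.32 × 0.21 / 0.08525 = 10.64 d
Total t = Σ t_i = 26.72 days.

26.7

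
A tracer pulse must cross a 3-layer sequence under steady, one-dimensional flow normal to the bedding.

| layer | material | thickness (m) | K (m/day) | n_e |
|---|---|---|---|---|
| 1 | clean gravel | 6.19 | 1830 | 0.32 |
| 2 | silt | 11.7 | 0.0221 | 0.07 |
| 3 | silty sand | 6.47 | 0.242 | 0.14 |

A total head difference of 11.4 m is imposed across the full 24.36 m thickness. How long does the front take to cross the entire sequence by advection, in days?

With flow normal to the layers, continuity requires the same specific discharge q through every layer.
Σ(b_i/K_i) = 6.19/1830 + 11.7/0.0221 + 6.47/0.242 = 556.2 d.
q = Δh / Σ(b_i/K_i) = 11.4 / 556.2 = 0.02050 m/day.
In each layer the seepage velocity is v_i = q/n_i, so the layer transit time is t_i = b_i·n_i / q:
  layer 1 (clean gravel): t_1 = 6.19 × 0.32 / 0.02050 = 96.63 d
  layer 2 (silt): t_2 = 11.7 × 0.07 / 0.02050 = 39.96 d
  layer 3 (silty sand): t_3 = 6.47 × 0.14 / 0.02050 = 44.19 d
Total t = Σ t_i = 180.8 days.

181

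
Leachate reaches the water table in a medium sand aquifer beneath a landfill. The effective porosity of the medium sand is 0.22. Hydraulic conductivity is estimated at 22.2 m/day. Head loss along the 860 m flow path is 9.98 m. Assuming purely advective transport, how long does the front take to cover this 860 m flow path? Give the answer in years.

2.01

Hydraulic gradient i = Δh / L = 9.98 / 860 = 0.01160.
Darcy flux q = K · i = 22.20 × 0.01160 = 0.2576 m/day.
Seepage velocity v = q / n_e = 0.2576 / 0.22 = 1.171 m/day.
Travel time t = L / v = 860 / 1.171 = 734.4 days = 2.011 years.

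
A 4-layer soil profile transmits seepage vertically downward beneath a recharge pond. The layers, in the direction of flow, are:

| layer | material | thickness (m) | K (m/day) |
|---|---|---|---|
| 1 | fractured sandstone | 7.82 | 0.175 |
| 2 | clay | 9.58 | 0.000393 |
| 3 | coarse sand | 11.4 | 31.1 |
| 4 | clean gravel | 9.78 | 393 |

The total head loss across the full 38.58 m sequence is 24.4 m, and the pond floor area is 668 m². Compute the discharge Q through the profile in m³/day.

0.667

Flow is perpendicular to layering, so the layers act in series and the equivalent K is the thickness-weighted harmonic mean.
Total thickness L = 7.82 + 9.58 + 11.4 + 9.78 = 38.58 m.
Σ(b_i/K_i) = 7.82/0.175 + 9.58/0.000393 + 11.4/31.1 + 9.78/393 = 24422 d.
K_eq = L / Σ(b_i/K_i) = 38.58 / 24422 = 0.001580 m/day.
Q = K_eq · A · (Δh/L) = 0.001580 × 668 × (24.4/38.58) = 0.6674 m³/day.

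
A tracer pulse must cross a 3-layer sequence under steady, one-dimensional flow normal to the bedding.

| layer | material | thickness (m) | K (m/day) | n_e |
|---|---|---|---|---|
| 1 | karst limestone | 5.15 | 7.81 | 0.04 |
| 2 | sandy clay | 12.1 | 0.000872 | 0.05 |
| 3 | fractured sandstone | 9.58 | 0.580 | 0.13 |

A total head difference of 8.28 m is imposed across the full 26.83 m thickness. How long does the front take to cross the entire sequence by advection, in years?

With flow normal to the layers, continuity requires the same specific discharge q through every layer.
Σ(b_i/K_i) = 5.15/7.81 + 12.1/0.000872 + 9.58/0.580 = 13893 d.
q = Δh / Σ(b_i/K_i) = 8.28 / 13893 = 0.0005960 m/day.
In each layer the seepage velocity is v_i = q/n_i, so the layer transit time is t_i = b_i·n_i / q:
  layer 1 (karst limestone): t_1 = 5.15 × 0.04 / 0.0005960 = 345.7 d
  layer 2 (sandy clay): t_2 = 12.1 × 0.05 / 0.0005960 = 1015 d
  layer 3 (fractured sandstone): t_3 = 9.58 × 0.13 / 0.0005960 = 2090 d
Total t = Σ t_i = 3451 days = 9.447 years.

9.45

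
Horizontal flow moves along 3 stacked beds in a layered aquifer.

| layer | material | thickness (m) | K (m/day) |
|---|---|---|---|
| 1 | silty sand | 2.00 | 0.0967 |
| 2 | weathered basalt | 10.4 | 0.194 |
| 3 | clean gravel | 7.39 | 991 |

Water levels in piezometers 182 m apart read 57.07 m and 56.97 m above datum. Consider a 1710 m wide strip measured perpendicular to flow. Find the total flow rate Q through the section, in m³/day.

Flow is parallel to layering, so each bed carries its own Darcy discharge and the transmissivities add.
Σ(K_i·b_i) = 0.0967×2.00 + 0.194×10.4 + 991×7.39 = 7326 m²/day.
Hydraulic gradient i = (57.07 − 56.97) / 182 = 0.1 / 182 = 0.0005495.
Q = Σ(K_i·b_i) · W · i = 7326 × 1710 × 0.0005495 = 6883 m³/day.

6880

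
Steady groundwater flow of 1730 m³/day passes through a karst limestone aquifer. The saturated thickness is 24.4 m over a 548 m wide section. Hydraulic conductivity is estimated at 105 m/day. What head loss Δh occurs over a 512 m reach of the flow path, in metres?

Cross-sectional area A = 548 × 24.4 = 13371 m².
From Q = K·A·i, i = Q / (K·A) = 1730 / (105.0 × 13371) = 0.001232.
Head loss Δh = i · L = 0.001232 × 512 = 0.6309 m.

0.631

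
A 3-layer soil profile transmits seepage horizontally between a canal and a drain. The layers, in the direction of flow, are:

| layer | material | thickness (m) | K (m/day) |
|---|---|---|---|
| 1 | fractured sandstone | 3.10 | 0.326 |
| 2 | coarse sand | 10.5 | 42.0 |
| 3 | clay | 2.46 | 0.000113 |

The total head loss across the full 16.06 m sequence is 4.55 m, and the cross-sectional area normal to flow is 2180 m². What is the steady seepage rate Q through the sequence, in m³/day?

Flow is perpendicular to layering, so the layers act in series and the equivalent K is the thickness-weighted harmonic mean.
Total thickness L = 3.10 + 10.5 + 2.46 = 16.06 m.
Σ(b_i/K_i) = 3.10/0.326 + 10.5/42.0 + 2.46/0.000113 = 21780 d.
K_eq = L / Σ(b_i/K_i) = 16.06 / 21780 = 0.0007374 m/day.
Q = K_eq · A · (Δh/L) = 0.0007374 × 2180 × (4.55/16.06) = 0.4554 m³/day.

0.455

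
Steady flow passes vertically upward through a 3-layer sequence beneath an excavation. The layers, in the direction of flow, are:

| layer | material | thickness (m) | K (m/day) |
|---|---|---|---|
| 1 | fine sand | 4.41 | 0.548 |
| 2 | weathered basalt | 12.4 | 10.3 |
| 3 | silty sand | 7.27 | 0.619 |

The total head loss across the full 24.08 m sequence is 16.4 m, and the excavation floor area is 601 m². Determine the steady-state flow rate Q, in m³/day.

Flow is perpendicular to layering, so the layers act in series and the equivalent K is the thickness-weighted harmonic mean.
Total thickness L = 4.41 + 12.4 + 7.27 = 24.08 m.
Σ(b_i/K_i) = 4.41/0.548 + 12.4/10.3 + 7.27/0.619 = 21.00 d.
K_eq = L / Σ(b_i/K_i) = 24.08 / 21.00 = 1.147 m/day.
Q = K_eq · A · (Δh/L) = 1.147 × 601 × (16.4/24.08) = 469.4 m³/day.

469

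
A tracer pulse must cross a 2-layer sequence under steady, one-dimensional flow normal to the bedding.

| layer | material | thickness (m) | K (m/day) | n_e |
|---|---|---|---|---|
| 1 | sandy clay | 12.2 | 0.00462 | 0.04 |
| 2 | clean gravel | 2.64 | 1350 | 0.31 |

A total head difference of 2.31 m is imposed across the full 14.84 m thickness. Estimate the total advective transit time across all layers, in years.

With flow normal to the layers, continuity requires the same specific discharge q through every layer.
Σ(b_i/K_i) = 12.2/0.00462 + 2.64/1350 = 2641 d.
q = Δh / Σ(b_i/K_i) = 2.31 / 2641 = 0.0008748 m/day.
In each layer the seepage velocity is v_i = q/n_i, so the layer transit time is t_i = b_i·n_i / q:
  layer 1 (sandy clay): t_1 = 12.2 × 0.04 / 0.0008748 = 557.9 d
  layer 2 (clean gravel): t_2 = 2.64 × 0.31 / 0.0008748 = 935.6 d
Total t = Σ t_i = 1493 days = 4.089 years.

4.09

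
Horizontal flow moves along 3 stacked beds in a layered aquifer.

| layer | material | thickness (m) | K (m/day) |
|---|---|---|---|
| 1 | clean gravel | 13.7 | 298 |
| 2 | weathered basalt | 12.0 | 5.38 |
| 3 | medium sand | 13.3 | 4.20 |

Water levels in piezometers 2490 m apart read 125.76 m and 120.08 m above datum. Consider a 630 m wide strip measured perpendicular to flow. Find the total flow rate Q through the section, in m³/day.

6040

Flow is parallel to layering, so each bed carries its own Darcy discharge and the transmissivities add.
Σ(K_i·b_i) = 298×13.7 + 5.38×12.0 + 4.20×13.3 = 4203 m²/day.
Hydraulic gradient i = (125.76 − 120.08) / 2490 = 5.68 / 2490 = 0.002281.
Q = Σ(K_i·b_i) · W · i = 4203 × 630 × 0.002281 = 6040 m³/day.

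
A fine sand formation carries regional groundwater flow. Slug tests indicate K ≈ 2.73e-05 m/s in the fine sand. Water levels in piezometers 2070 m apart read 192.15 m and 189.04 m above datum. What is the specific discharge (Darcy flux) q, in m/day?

0.00354

Convert K: 2.73e-05 m/s × 86400 = 2.359 m/day.
Hydraulic gradient i = (192.15 − 189.04) / 2070 = 3.11 / 2070 = 0.001502.
Specific discharge q = K · i = 2.359 × 0.001502 = 0.003544 m/day.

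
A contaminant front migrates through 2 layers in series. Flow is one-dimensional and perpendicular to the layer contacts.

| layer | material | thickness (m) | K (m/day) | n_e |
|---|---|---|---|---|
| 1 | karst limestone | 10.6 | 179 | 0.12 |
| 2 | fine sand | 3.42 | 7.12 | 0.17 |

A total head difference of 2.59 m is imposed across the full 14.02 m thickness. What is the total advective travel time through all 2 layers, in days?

0.386

With flow normal to the layers, continuity requires the same specific discharge q through every layer.
Σ(b_i/K_i) = 10.6/179 + 3.42/7.12 = 0.5396 d.
q = Δh / Σ(b_i/K_i) = 2.59 / 0.5396 = 4.800 m/day.
In each layer the seepage velocity is v_i = q/n_i, so the layer transit time is t_i = b_i·n_i / q:
  layer 1 (karst limestone): t_1 = 10.6 × 0.12 / 4.800 = 0.2650 d
  layer 2 (fine sand): t_2 = 3.42 × 0.17 / 4.800 = 0.1211 d
Total t = Σ t_i = 0.3861 days.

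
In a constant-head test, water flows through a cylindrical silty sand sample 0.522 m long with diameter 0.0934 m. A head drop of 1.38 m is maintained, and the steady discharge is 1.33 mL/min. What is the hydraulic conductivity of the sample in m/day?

Cross-sectional area A = π·(d/2)² = π × (0.0934/2)² = 0.006851 m².
Convert discharge: 1.33 mL/min = 2.217e-08 m³/s.
Darcy's law rearranged: K = Q·L / (A·Δh) = 2.217e-08 × 0.522 / (0.006851 × 1.38) = 1.224e-06 m/s = 0.1057 m/day.

0.106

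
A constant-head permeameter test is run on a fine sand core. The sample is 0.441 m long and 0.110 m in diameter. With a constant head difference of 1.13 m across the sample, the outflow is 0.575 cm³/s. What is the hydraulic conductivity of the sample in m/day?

2.04

Cross-sectional area A = π·(d/2)² = π × (0.110/2)² = 0.009503 m².
Convert discharge: 0.575 cm³/s = 5.750e-07 m³/s.
Darcy's law rearranged: K = Q·L / (A·Δh) = 5.750e-07 × 0.441 / (0.009503 × 1.13) = 2.361e-05 m/s = 2.040 m/day.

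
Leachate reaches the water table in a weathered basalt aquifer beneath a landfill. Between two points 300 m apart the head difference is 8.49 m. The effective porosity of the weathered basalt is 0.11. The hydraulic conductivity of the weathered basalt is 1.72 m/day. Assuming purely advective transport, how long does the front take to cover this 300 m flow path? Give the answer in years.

1.86

Hydraulic gradient i = Δh / L = 8.49 / 300 = 0.02830.
Darcy flux q = K · i = 1.720 × 0.02830 = 0.04868 m/day.
Seepage velocity v = q / n_e = 0.04868 / 0.11 = 0.4425 m/day.
Travel time t = L / v = 300 / 0.4425 = 678.0 days = 1.856 years.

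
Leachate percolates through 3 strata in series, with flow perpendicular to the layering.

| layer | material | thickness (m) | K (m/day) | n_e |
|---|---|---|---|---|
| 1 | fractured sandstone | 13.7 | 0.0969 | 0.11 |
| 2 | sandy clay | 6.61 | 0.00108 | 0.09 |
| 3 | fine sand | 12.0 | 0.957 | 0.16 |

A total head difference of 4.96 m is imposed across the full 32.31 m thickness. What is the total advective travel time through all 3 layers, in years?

With flow normal to the layers, continuity requires the same specific discharge q through every layer.
Σ(b_i/K_i) = 13.7/0.0969 + 6.61/0.00108 + 12.0/0.957 = 6274 d.
q = Δh / Σ(b_i/K_i) = 4.96 / 6274 = 0.0007905 m/day.
In each layer the seepage velocity is v_i = q/n_i, so the layer transit time is t_i = b_i·n_i / q:
  layer 1 (fractured sandstone): t_1 = 13.7 × 0.11 / 0.0007905 = 1906 d
  layer 2 (sandy clay): t_2 = 6.61 × 0.09 / 0.0007905 = 752.5 d
  layer 3 (fine sand): t_3 = 12.0 × 0.16 / 0.0007905 = 2429 d
Total t = Σ t_i = 5088 days = 13.93 years.

13.9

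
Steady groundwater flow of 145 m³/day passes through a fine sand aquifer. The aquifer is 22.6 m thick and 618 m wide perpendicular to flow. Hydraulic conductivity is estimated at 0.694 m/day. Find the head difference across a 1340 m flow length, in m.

Cross-sectional area A = 618 × 22.6 = 13967 m².
From Q = K·A·i, i = Q / (K·A) = 145 / (0.6940 × 13967) = 0.01496.
Head loss Δh = i · L = 0.01496 × 1340 = 20.05 m.

20.0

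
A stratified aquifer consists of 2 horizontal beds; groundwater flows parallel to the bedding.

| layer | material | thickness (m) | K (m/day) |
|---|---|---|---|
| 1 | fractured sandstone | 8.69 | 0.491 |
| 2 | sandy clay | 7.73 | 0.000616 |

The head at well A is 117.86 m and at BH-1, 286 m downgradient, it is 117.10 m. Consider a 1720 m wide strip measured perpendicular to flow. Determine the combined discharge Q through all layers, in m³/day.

19.5

Flow is parallel to layering, so each bed carries its own Darcy discharge and the transmissivities add.
Σ(K_i·b_i) = 0.491×8.69 + 0.000616×7.73 = 4.272 m²/day.
Hydraulic gradient i = (117.86 − 117.10) / 286 = 0.76 / 286 = 0.002657.
Q = Σ(K_i·b_i) · W · i = 4.272 × 1720 × 0.002657 = 19.52 m³/day.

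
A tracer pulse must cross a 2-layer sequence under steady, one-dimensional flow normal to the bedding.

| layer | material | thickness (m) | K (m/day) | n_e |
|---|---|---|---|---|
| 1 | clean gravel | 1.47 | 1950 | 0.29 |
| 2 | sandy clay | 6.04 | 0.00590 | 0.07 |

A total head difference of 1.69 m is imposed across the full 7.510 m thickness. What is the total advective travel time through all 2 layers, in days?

514

With flow normal to the layers, continuity requires the same specific discharge q through every layer.
Σ(b_i/K_i) = 1.47/1950 + 6.04/0.00590 = 1024 d.
q = Δh / Σ(b_i/K_i) = 1.69 / 1024 = 0.001651 m/day.
In each layer the seepage velocity is v_i = q/n_i, so the layer transit time is t_i = b_i·n_i / q:
  layer 1 (clean gravel): t_1 = 1.47 × 0.29 / 0.001651 = 258.2 d
  layer 2 (sandy clay): t_2 = 6.04 × 0.07 / 0.001651 = 256.1 d
Total t = Σ t_i = 514.3 days.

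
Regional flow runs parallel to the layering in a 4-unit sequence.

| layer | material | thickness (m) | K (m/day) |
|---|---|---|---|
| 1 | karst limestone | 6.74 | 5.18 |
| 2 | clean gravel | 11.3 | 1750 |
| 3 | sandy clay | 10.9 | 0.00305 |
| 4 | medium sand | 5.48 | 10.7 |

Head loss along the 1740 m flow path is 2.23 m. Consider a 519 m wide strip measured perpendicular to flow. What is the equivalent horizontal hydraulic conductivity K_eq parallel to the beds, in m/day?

Flow is parallel to layering, so each bed carries its own Darcy discharge and the transmissivities add.
Σ(K_i·b_i) = 5.18×6.74 + 1750×11.3 + 0.00305×10.9 + 10.7×5.48 = 19869 m²/day.
Total thickness b = 34.42 m, so K_eq = Σ(K_i·b_i)/b = 577.2 m/day.

577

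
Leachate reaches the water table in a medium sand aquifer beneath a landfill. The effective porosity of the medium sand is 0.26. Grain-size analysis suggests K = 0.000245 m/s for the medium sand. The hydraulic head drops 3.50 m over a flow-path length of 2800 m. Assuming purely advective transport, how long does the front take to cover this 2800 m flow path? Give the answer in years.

75.3

Convert K: 0.000245 m/s × 86400 = 21.17 m/day.
Hydraulic gradient i = Δh / L = 3.50 / 2800 = 0.001250.
Darcy flux q = K · i = 21.17 × 0.001250 = 0.02646 m/day.
Seepage velocity v = q / n_e = 0.02646 / 0.26 = 0.1018 m/day.
Travel time t = L / v = 2800 / 0.1018 = 27513 days = 75.33 years.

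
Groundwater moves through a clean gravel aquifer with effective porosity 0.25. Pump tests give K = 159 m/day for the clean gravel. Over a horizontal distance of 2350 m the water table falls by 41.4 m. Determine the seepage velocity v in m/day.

Hydraulic gradient i = Δh / L = 41.4 / 2350 = 0.01762.
Darcy flux q = K · i = 159.0 × 0.01762 = 2.801 m/day.
Seepage velocity v = q / n_e = 2.801 / 0.25 = 11.20 m/day.

11.2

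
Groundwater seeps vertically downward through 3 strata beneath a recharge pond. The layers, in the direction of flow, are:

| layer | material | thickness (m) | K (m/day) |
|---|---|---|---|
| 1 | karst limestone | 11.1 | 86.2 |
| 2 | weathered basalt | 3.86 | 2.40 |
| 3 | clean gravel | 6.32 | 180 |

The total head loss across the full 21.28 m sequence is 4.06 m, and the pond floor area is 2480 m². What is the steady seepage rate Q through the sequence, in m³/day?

5680

Flow is perpendicular to layering, so the layers act in series and the equivalent K is the thickness-weighted harmonic mean.
Total thickness L = 11.1 + 3.86 + 6.32 = 21.28 m.
Σ(b_i/K_i) = 11.1/86.2 + 3.86/2.40 + 6.32/180 = 1.772 d.
K_eq = L / Σ(b_i/K_i) = 21.28 / 1.772 = 12.01 m/day.
Q = K_eq · A · (Δh/L) = 12.01 × 2480 × (4.06/21.28) = 5681 m³/day.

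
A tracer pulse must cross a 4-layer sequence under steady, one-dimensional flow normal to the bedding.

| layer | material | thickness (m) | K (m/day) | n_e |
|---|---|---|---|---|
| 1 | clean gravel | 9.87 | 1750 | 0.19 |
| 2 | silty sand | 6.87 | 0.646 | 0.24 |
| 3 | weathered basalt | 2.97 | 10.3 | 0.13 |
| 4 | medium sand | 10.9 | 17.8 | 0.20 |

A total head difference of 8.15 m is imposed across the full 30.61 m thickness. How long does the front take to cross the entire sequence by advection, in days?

8.62

With flow normal to the layers, continuity requires the same specific discharge q through every layer.
Σ(b_i/K_i) = 9.87/1750 + 6.87/0.646 + 2.97/10.3 + 10.9/17.8 = 11.54 d.
q = Δh / Σ(b_i/K_i) = 8.15 / 11.54 = 0.7062 m/day.
In each layer the seepage velocity is v_i = q/n_i, so the layer transit time is t_i = b_i·n_i / q:
  layer 1 (clean gravel): t_1 = 9.87 × 0.19 / 0.7062 = 2.656 d
  layer 2 (silty sand): t_2 = 6.87 × 0.24 / 0.7062 = 2.335 d
  layer 3 (weathered basalt): t_3 = 2.97 × 0.13 / 0.7062 = 0.5467 d
  layer 4 (medium sand): t_4 = 10.9 × 0.20 / 0.7062 = 3.087 d
Total t = Σ t_i = 8.624 days.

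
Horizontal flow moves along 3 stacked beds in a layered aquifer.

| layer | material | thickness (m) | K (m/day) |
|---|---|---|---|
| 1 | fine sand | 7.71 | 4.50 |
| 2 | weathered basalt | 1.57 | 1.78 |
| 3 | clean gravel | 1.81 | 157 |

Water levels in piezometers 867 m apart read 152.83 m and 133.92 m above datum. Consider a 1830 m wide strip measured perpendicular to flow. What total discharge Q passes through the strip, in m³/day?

12800

Flow is parallel to layering, so each bed carries its own Darcy discharge and the transmissivities add.
Σ(K_i·b_i) = 4.50×7.71 + 1.78×1.57 + 157×1.81 = 321.7 m²/day.
Hydraulic gradient i = (152.83 − 133.92) / 867 = 18.91 / 867 = 0.02181.
Q = Σ(K_i·b_i) · W · i = 321.7 × 1830 × 0.02181 = 12839 m³/day.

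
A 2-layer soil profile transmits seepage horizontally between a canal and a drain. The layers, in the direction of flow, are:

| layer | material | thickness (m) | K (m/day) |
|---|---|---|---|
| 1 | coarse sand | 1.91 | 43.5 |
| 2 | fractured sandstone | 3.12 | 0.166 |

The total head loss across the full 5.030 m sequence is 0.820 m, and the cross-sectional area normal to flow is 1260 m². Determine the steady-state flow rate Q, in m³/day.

54.8

Flow is perpendicular to layering, so the layers act in series and the equivalent K is the thickness-weighted harmonic mean.
Total thickness L = 1.91 + 3.12 = 5.030 m.
Σ(b_i/K_i) = 1.91/43.5 + 3.12/0.166 = 18.84 d.
K_eq = L / Σ(b_i/K_i) = 5.030 / 18.84 = 0.2670 m/day.
Q = K_eq · A · (Δh/L) = 0.2670 × 1260 × (0.820/5.030) = 54.84 m³/day.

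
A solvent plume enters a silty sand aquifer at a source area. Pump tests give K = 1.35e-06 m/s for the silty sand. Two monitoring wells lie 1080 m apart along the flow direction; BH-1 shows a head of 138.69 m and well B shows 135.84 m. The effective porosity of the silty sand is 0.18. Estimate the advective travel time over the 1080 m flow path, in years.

Convert K: 1.35e-06 m/s × 86400 = 0.1166 m/day.
Hydraulic gradient i = (138.69 − 135.84) / 1080 = 2.85 / 1080 = 0.002639.
Darcy flux q = K · i = 0.1166 × 0.002639 = 0.0003078 m/day.
Seepage velocity v = q / n_e = 0.0003078 / 0.18 = 0.001710 m/day.
Travel time t = L / v = 1080 / 0.001710 = 6.316e+05 days = 1729 years.

1730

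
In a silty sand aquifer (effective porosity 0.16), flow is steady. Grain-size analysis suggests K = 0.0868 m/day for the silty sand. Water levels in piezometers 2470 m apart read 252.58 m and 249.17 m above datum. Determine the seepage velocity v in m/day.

Hydraulic gradient i = (252.58 − 249.17) / 2470 = 3.41 / 2470 = 0.001381.
Darcy flux q = K · i = 0.08680 × 0.001381 = 0.0001198 m/day.
Seepage velocity v = q / n_e = 0.0001198 / 0.16 = 0.0007490 m/day.

0.000749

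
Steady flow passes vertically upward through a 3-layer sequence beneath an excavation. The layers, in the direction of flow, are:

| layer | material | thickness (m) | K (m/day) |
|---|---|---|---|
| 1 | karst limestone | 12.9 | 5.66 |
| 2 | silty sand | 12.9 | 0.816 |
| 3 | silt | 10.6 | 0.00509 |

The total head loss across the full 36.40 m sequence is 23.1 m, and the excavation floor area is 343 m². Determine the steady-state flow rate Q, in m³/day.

3.77

Flow is perpendicular to layering, so the layers act in series and the equivalent K is the thickness-weighted harmonic mean.
Total thickness L = 12.9 + 12.9 + 10.6 = 36.40 m.
Σ(b_i/K_i) = 12.9/5.66 + 12.9/0.816 + 10.6/0.00509 = 2101 d.
K_eq = L / Σ(b_i/K_i) = 36.40 / 2101 = 0.01733 m/day.
Q = K_eq · A · (Δh/L) = 0.01733 × 343 × (23.1/36.40) = 3.772 m³/day.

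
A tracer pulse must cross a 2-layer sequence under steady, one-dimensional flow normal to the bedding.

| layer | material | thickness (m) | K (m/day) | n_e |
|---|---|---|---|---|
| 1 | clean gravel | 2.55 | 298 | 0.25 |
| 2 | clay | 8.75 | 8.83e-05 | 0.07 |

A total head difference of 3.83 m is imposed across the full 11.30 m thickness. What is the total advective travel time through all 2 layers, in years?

88.5

With flow normal to the layers, continuity requires the same specific discharge q through every layer.
Σ(b_i/K_i) = 2.55/298 + 8.75/8.83e-05 = 99094 d.
q = Δh / Σ(b_i/K_i) = 3.83 / 99094 = 3.865e-05 m/day.
In each layer the seepage velocity is v_i = q/n_i, so the layer transit time is t_i = b_i·n_i / q:
  layer 1 (clean gravel): t_1 = 2.55 × 0.25 / 3.865e-05 = 16494 d
  layer 2 (clay): t_2 = 8.75 × 0.07 / 3.865e-05 = 15847 d
Total t = Σ t_i = 32341 days = 88.55 years.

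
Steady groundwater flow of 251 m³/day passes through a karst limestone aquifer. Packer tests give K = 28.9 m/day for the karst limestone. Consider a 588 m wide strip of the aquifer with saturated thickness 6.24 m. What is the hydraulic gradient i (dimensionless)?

0.00237

Cross-sectional area A = 588 × 6.24 = 3669 m².
From Q = K·A·i, i = Q / (K·A) = 251 / (28.90 × 3669) = 0.002367.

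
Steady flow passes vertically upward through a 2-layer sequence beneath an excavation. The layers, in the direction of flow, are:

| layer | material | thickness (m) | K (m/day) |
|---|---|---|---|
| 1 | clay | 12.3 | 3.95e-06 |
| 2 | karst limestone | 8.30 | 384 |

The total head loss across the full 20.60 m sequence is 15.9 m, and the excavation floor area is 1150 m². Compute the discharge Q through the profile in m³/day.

Flow is perpendicular to layering, so the layers act in series and the equivalent K is the thickness-weighted harmonic mean.
Total thickness L = 12.3 + 8.30 = 20.60 m.
Σ(b_i/K_i) = 12.3/3.95e-06 + 8.30/384 = 3.114e+06 d.
K_eq = L / Σ(b_i/K_i) = 20.60 / 3.114e+06 = 6.615e-06 m/day.
Q = K_eq · A · (Δh/L) = 6.615e-06 × 1150 × (15.9/20.60) = 0.005872 m³/day.

0.00587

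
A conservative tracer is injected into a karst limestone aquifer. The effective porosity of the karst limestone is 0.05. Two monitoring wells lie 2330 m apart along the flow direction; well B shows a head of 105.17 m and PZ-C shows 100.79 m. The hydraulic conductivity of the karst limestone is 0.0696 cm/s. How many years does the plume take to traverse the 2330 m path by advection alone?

2.82

Convert K: 0.0696 cm/s × 864 = 60.13 m/day.
Hydraulic gradient i = (105.17 − 100.79) / 2330 = 4.38 / 2330 = 0.001880.
Darcy flux q = K · i = 60.13 × 0.001880 = 0.1130 m/day.
Seepage velocity v = q / n_e = 0.1130 / 0.05 = 2.261 m/day.
Travel time t = L / v = 2330 / 2.261 = 1031 days = 2.822 years.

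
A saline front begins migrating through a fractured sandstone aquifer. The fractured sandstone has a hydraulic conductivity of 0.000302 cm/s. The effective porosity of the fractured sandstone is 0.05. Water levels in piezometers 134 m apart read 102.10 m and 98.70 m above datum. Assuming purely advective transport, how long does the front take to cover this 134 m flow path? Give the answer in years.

2.77

Convert K: 0.000302 cm/s × 864 = 0.2609 m/day.
Hydraulic gradient i = (102.10 − 98.70) / 134 = 3.4 / 134 = 0.02537.
Darcy flux q = K · i = 0.2609 × 0.02537 = 0.006621 m/day.
Seepage velocity v = q / n_e = 0.006621 / 0.05 = 0.1324 m/day.
Travel time t = L / v = 134 / 0.1324 = 1012 days = 2.771 years.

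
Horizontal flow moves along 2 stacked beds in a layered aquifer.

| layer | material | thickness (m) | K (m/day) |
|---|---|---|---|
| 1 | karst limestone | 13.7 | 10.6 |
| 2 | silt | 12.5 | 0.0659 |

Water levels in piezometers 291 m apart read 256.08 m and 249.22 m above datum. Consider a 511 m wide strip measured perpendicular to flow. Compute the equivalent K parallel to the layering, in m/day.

Flow is parallel to layering, so each bed carries its own Darcy discharge and the transmissivities add.
Σ(K_i·b_i) = 10.6×13.7 + 0.0659×12.5 = 146.0 m²/day.
Total thickness b = 26.20 m, so K_eq = Σ(K_i·b_i)/b = 5.574 m/day.

5.57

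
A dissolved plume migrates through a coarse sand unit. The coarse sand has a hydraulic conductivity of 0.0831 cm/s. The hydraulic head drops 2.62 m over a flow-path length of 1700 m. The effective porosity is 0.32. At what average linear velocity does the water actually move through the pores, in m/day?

0.346

Convert K: 0.0831 cm/s × 864 = 71.80 m/day.
Hydraulic gradient i = Δh / L = 2.62 / 1700 = 0.001541.
Darcy flux q = K · i = 71.80 × 0.001541 = 0.1107 m/day.
Seepage velocity v = q / n_e = 0.1107 / 0.32 = 0.3458 m/day.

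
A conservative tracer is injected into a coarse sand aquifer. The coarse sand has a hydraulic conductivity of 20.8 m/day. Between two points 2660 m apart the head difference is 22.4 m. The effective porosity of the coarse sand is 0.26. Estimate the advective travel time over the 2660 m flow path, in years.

Hydraulic gradient i = Δh / L = 22.4 / 2660 = 0.008421.
Darcy flux q = K · i = 20.80 × 0.008421 = 0.1752 m/day.
Seepage velocity v = q / n_e = 0.1752 / 0.26 = 0.6737 m/day.
Travel time t = L / v = 2660 / 0.6737 = 3948 days = 10.81 years.

10.8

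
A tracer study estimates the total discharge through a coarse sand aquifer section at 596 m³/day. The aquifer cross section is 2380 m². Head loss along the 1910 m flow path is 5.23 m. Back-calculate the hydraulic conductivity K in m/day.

91.5

Hydraulic gradient i = Δh / L = 5.23 / 1910 = 0.002738.
From Q = K·A·i, K = Q / (A·i) = 596 / (2380 × 0.002738) = 91.45 m/day.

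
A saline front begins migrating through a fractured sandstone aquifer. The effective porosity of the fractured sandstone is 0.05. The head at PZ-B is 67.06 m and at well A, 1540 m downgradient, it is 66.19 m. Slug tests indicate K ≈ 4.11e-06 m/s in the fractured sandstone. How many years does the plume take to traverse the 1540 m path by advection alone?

Convert K: 4.11e-06 m/s × 86400 = 0.3551 m/day.
Hydraulic gradient i = (67.06 − 66.19) / 1540 = 0.87 / 1540 = 0.0005649.
Darcy flux q = K · i = 0.3551 × 0.0005649 = 0.0002006 m/day.
Seepage velocity v = q / n_e = 0.0002006 / 0.05 = 0.004012 m/day.
Travel time t = L / v = 1540 / 0.004012 = 3.838e+05 days = 1051 years.

1050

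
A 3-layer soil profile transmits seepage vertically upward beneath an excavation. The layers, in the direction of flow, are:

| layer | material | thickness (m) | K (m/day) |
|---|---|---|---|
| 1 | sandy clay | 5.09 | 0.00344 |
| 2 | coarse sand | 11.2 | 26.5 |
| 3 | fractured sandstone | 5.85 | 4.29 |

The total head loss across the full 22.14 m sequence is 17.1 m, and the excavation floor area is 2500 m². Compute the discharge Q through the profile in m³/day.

28.9

Flow is perpendicular to layering, so the layers act in series and the equivalent K is the thickness-weighted harmonic mean.
Total thickness L = 5.09 + 11.2 + 5.85 = 22.14 m.
Σ(b_i/K_i) = 5.09/0.00344 + 11.2/26.5 + 5.85/4.29 = 1481 d.
K_eq = L / Σ(b_i/K_i) = 22.14 / 1481 = 0.01494 m/day.
Q = K_eq · A · (Δh/L) = 0.01494 × 2500 × (17.1/22.14) = 28.86 m³/day.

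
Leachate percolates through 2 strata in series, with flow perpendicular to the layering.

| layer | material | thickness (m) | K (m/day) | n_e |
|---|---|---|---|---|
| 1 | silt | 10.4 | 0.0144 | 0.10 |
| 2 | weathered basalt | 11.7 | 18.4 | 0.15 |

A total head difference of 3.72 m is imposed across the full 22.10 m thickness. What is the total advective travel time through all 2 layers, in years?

With flow normal to the layers, continuity requires the same specific discharge q through every layer.
Σ(b_i/K_i) = 10.4/0.0144 + 11.7/18.4 = 722.9 d.
q = Δh / Σ(b_i/K_i) = 3.72 / 722.9 = 0.005146 m/day.
In each layer the seepage velocity is v_i = q/n_i, so the layer transit time is t_i = b_i·n_i / q:
  layer 1 (silt): t_1 = 10.4 × 0.10 / 0.005146 = 202.1 d
  layer 2 (weathered basalt): t_2 = 11.7 × 0.15 / 0.005146 = 341.0 d
Total t = Σ t_i = 543.1 days = 1.487 years.

1.49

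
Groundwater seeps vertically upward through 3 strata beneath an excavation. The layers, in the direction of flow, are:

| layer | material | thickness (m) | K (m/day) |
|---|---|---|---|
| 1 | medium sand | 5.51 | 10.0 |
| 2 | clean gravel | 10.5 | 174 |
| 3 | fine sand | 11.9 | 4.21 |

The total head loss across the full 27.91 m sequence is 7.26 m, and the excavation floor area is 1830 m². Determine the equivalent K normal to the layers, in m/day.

Flow is perpendicular to layering, so the layers act in series and the equivalent K is the thickness-weighted harmonic mean.
Total thickness L = 5.51 + 10.5 + 11.9 = 27.91 m.
Σ(b_i/K_i) = 5.51/10.0 + 10.5/174 + 11.9/4.21 = 3.438 d.
K_eq = L / Σ(b_i/K_i) = 27.91 / 3.438 = 8.118 m/day.

8.12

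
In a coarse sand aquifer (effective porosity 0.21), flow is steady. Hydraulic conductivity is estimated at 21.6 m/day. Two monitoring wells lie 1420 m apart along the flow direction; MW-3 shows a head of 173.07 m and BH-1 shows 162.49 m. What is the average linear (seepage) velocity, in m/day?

Hydraulic gradient i = (173.07 − 162.49) / 1420 = 10.58 / 1420 = 0.007451.
Darcy flux q = K · i = 21.60 × 0.007451 = 0.1609 m/day.
Seepage velocity v = q / n_e = 0.1609 / 0.21 = 0.7664 m/day.

0.766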